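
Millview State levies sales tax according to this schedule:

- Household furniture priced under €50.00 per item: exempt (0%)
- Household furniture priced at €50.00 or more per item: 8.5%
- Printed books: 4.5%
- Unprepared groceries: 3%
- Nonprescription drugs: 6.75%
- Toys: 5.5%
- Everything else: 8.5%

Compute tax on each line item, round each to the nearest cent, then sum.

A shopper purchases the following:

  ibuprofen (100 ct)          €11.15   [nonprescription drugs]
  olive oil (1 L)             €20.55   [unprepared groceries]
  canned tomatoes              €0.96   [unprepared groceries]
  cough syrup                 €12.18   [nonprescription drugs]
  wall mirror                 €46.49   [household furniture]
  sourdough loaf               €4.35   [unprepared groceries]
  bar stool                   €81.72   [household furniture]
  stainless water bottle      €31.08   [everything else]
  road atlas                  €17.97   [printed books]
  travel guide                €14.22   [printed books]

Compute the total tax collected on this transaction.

€13.39

Ibuprofen (100 ct) €11.15: nonprescription drugs → 6.75% → €0.75
Olive oil (1 L) €20.55: unprepared groceries → 3% → €0.62
Canned tomatoes €0.96: unprepared groceries → 3% → €0.03
Cough syrup €12.18: nonprescription drugs → 6.75% → €0.82
Wall mirror €46.49: household furniture, under €50.00 → 0% → €0.00
Sourdough loaf €4.35: unprepared groceries → 3% → €0.13
Bar stool €81.72: household furniture, €50.00 or more → 8.5% → €6.95
Stainless water bottle €31.08: everything else → 8.5% → €2.64
Road atlas €17.97: printed books → 4.5% → €0.81
Travel guide €14.22: printed books → 4.5% → €0.64
Total tax = €0.75 + €0.62 + €0.03 + €0.82 + €0.13 + €6.95 + €2.64 + €0.81 + €0.64 = €13.39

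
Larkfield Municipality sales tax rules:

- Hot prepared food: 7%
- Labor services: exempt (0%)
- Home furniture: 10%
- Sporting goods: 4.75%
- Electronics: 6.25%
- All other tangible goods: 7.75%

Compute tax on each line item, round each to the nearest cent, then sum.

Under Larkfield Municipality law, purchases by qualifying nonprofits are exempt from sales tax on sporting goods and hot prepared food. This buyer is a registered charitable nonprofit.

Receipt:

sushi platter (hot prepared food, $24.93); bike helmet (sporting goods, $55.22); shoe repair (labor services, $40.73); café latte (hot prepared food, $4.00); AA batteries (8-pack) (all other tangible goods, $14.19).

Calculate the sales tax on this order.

$1.10

Sushi platter $24.93: hot prepared food, buyer-exempt → 0% → $0.00
Bike helmet $55.22: sporting goods, buyer-exempt → 0% → $0.00
Shoe repair $40.73: labor services → 0% → $0.00
Café latte $4.00: hot prepared food, buyer-exempt → 0% → $0.00
AA batteries (8-pack) $14.19: all other tangible goods → 7.75% → $1.10
Total tax = $1.10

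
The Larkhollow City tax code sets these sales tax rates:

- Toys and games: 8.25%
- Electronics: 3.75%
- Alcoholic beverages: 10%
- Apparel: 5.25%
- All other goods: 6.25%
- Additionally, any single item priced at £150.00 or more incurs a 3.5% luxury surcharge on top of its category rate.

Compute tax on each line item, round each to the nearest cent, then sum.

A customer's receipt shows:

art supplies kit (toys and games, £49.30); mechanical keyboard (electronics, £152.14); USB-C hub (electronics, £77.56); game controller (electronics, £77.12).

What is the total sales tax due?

Art supplies kit £49.30: toys and games → 8.25% → £4.07
Mechanical keyboard £152.14: electronics → 3.75% + 3.5% surcharge = 7.25% → £11.03
USB-C hub £77.56: electronics → 3.75% → £2.91
Game controller £77.12: electronics → 3.75% → £2.89
Total tax = £4.07 + £11.03 + £2.91 + £2.89 = £20.90

£20.90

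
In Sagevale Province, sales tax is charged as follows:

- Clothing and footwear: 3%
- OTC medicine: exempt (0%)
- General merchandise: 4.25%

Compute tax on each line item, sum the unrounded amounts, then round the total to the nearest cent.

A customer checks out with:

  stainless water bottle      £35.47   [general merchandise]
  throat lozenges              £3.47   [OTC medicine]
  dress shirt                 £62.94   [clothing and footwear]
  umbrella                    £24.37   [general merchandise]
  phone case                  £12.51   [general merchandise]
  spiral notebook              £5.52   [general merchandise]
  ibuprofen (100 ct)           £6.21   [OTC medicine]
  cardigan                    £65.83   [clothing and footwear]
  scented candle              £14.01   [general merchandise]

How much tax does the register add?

Stainless water bottle £35.47: general merchandise → 4.25% → £1.507475
Throat lozenges £3.47: OTC medicine → 0% → £0.00
Dress shirt £62.94: clothing and footwear → 3% → £1.8882
Umbrella £24.37: general merchandise → 4.25% → £1.035725
Phone case £12.51: general merchandise → 4.25% → £0.531675
Spiral notebook £5.52: general merchandise → 4.25% → £0.2346
Ibuprofen (100 ct) £6.21: OTC medicine → 0% → £0.00
Cardigan £65.83: clothing and footwear → 3% → £1.9749
Scented candle £14.01: general merchandise → 4.25% → £0.595425
Unrounded tax sum = £7.768 → £7.77

£7.77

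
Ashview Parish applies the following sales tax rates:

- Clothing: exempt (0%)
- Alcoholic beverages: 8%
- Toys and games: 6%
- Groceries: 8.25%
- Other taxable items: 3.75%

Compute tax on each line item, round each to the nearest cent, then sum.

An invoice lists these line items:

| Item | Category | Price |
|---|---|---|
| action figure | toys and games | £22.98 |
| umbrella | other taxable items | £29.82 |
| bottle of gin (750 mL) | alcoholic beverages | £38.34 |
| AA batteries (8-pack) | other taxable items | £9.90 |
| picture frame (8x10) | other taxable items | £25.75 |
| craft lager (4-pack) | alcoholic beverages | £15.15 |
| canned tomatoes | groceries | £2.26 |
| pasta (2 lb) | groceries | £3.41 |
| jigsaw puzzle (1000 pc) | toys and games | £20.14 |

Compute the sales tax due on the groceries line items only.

£0.47

Canned tomatoes £2.26: groceries → 8.25% → £0.19
Pasta (2 lb) £3.41: groceries → 8.25% → £0.28
Tax on groceries = £0.19 + £0.28 = £0.47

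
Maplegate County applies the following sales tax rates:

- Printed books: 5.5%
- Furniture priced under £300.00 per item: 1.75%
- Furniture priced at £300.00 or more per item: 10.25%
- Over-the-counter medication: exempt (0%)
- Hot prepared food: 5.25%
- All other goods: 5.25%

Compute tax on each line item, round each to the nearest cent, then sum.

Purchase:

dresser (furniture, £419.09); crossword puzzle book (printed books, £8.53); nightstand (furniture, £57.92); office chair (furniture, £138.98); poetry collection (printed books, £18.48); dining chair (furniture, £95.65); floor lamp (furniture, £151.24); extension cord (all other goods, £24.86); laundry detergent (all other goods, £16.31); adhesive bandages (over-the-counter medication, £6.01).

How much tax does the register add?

Dresser £419.09: furniture, £300.00 or more → 10.25% → £42.96
Crossword puzzle book £8.53: printed books → 5.5% → £0.47
Nightstand £57.92: furniture, under £300.00 → 1.75% → £1.01
Office chair £138.98: furniture, under £300.00 → 1.75% → £2.43
Poetry collection £18.48: printed books → 5.5% → £1.02
Dining chair £95.65: furniture, under £300.00 → 1.75% → £1.67
Floor lamp £151.24: furniture, under £300.00 → 1.75% → £2.65
Extension cord £24.86: all other goods → 5.25% → £1.31
Laundry detergent £16.31: all other goods → 5.25% → £0.86
Adhesive bandages £6.01: over-the-counter medication → 0% → £0.00
Total tax = £42.96 + £0.47 + £1.01 + £2.43 + £1.02 + £1.67 + £2.65 + £1.31 + £0.86 = £54.38

£54.38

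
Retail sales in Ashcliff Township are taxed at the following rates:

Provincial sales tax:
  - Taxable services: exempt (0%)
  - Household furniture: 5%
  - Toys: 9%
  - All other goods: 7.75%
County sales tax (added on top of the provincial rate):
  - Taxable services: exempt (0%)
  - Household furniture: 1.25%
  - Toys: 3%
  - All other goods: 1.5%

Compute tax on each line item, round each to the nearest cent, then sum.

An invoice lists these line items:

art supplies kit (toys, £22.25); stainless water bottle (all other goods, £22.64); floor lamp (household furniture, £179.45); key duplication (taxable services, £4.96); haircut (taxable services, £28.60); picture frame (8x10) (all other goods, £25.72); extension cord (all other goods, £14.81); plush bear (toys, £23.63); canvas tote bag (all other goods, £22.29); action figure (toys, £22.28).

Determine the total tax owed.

Art supplies kit £22.25: toys → 9% + 3% county = 12% → £2.67
Stainless water bottle £22.64: all other goods → 7.75% + 1.5% county = 9.25% → £2.09
Floor lamp £179.45: household furniture → 5% + 1.25% county = 6.25% → £11.22
Key duplication £4.96: taxable services → 0% + 0% county = 0% → £0.00
Haircut £28.60: taxable services → 0% + 0% county = 0% → £0.00
Picture frame (8x10) £25.72: all other goods → 7.75% + 1.5% county = 9.25% → £2.38
Extension cord £14.81: all other goods → 7.75% + 1.5% county = 9.25% → £1.37
Plush bear £23.63: toys → 9% + 3% county = 12% → £2.84
Canvas tote bag £22.29: all other goods → 7.75% + 1.5% county = 9.25% → £2.06
Action figure £22.28: toys → 9% + 3% county = 12% → £2.67
Total tax = £2.67 + £2.09 + £11.22 + £2.38 + £1.37 + £2.84 + £2.06 + £2.67 = £27.30

£27.30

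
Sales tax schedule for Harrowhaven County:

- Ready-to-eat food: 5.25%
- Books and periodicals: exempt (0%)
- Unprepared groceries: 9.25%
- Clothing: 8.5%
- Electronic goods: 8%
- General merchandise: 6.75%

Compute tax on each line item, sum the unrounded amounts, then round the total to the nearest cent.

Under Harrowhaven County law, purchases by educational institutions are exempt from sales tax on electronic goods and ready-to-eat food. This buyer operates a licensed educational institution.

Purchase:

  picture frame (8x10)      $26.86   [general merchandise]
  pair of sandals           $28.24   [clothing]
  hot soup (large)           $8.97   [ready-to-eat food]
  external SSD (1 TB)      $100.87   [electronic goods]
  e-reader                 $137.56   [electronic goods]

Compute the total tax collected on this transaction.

Picture frame (8x10) $26.86: general merchandise → 6.75% → $1.81305
Pair of sandals $28.24: clothing → 8.5% → $2.4004
Hot soup (large) $8.97: ready-to-eat food, buyer-exempt → 0% → $0.00
External SSD (1 TB) $100.87: electronic goods, buyer-exempt → 0% → $0.00
E-reader $137.56: electronic goods, buyer-exempt → 0% → $0.00
Unrounded tax sum = $4.21345 → $4.21

$4.21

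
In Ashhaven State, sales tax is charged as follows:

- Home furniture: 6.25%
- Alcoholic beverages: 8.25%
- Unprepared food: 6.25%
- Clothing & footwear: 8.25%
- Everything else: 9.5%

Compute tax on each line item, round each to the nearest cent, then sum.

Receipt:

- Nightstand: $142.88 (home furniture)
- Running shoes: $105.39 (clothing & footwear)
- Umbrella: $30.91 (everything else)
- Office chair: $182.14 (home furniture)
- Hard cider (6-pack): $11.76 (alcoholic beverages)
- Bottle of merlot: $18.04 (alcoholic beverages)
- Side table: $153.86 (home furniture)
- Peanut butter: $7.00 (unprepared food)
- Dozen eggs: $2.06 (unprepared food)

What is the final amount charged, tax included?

$698.63

Nightstand $142.88: home furniture → 6.25% → $8.93
Running shoes $105.39: clothing & footwear → 8.25% → $8.69
Umbrella $30.91: everything else → 9.5% → $2.94
Office chair $182.14: home furniture → 6.25% → $11.38
Hard cider (6-pack) $11.76: alcoholic beverages → 8.25% → $0.97
Bottle of merlot $18.04: alcoholic beverages → 8.25% → $1.49
Side table $153.86: home furniture → 6.25% → $9.62
Peanut butter $7.00: unprepared food → 6.25% → $0.44
Dozen eggs $2.06: unprepared food → 6.25% → $0.13
Subtotal = $654.04; tax = $44.59; total due = $698.63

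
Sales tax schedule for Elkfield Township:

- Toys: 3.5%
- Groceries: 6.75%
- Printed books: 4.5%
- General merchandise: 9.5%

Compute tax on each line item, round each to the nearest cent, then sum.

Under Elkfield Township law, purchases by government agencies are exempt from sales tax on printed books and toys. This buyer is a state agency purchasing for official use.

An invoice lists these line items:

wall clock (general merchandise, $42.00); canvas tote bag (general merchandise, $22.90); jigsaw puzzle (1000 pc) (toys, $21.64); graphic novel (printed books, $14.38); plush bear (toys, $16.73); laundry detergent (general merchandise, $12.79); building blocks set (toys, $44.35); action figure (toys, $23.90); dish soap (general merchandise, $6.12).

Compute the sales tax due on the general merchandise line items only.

$7.97

Wall clock $42.00: general merchandise → 9.5% → $3.99
Canvas tote bag $22.90: general merchandise → 9.5% → $2.18
Laundry detergent $12.79: general merchandise → 9.5% → $1.22
Dish soap $6.12: general merchandise → 9.5% → $0.58
Tax on general merchandise = $3.99 + $2.18 + $1.22 + $0.58 = $7.97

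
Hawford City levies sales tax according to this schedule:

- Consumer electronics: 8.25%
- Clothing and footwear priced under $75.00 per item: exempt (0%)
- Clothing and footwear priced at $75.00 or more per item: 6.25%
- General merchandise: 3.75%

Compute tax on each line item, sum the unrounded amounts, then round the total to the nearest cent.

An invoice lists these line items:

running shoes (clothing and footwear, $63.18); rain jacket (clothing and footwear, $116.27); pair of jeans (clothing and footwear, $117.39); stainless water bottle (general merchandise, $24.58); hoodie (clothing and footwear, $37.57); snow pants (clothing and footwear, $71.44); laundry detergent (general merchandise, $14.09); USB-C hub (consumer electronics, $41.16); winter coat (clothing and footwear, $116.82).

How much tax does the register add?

Running shoes $63.18: clothing and footwear, under $75.00 → 0% → $0.00
Rain jacket $116.27: clothing and footwear, $75.00 or more → 6.25% → $7.266875
Pair of jeans $117.39: clothing and footwear, $75.00 or more → 6.25% → $7.336875
Stainless water bottle $24.58: general merchandise → 3.75% → $0.92175
Hoodie $37.57: clothing and footwear, under $75.00 → 0% → $0.00
Snow pants $71.44: clothing and footwear, under $75.00 → 0% → $0.00
Laundry detergent $14.09: general merchandise → 3.75% → $0.528375
USB-C hub $41.16: consumer electronics → 8.25% → $3.3957
Winter coat $116.82: clothing and footwear, $75.00 or more → 6.25% → $7.30125
Unrounded tax sum = $26.750825 → $26.75

$26.75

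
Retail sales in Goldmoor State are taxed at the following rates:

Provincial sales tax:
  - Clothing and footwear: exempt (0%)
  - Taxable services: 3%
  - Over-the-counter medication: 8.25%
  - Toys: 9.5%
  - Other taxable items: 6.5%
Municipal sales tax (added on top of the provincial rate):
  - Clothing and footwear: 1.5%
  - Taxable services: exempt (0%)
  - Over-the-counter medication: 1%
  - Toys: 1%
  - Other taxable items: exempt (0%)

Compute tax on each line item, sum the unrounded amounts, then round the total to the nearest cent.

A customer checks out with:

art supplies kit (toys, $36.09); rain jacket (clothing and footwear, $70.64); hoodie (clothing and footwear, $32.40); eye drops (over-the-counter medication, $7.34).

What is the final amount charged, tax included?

Art supplies kit $36.09: toys → 9.5% + 1% municipal = 10.5% → $3.78945
Rain jacket $70.64: clothing and footwear → 0% + 1.5% municipal = 1.5% → $1.0596
Hoodie $32.40: clothing and footwear → 0% + 1.5% municipal = 1.5% → $0.486
Eye drops $7.34: over-the-counter medication → 8.25% + 1% municipal = 9.25% → $0.67895
Subtotal = $146.47; unrounded tax = $6.014 → $6.01; total due = $152.48

$152.48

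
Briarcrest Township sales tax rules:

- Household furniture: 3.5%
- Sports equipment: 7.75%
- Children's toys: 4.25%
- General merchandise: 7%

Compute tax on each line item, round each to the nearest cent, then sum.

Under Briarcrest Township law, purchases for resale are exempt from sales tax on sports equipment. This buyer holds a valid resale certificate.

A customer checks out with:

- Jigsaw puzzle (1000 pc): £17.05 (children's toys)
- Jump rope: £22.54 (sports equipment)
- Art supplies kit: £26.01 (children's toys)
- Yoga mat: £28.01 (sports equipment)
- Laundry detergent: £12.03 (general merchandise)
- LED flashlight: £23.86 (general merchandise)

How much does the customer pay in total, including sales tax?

£133.84

Jigsaw puzzle (1000 pc) £17.05: children's toys → 4.25% → £0.72
Jump rope £22.54: sports equipment, buyer-exempt → 0% → £0.00
Art supplies kit £26.01: children's toys → 4.25% → £1.11
Yoga mat £28.01: sports equipment, buyer-exempt → 0% → £0.00
Laundry detergent £12.03: general merchandise → 7% → £0.84
LED flashlight £23.86: general merchandise → 7% → £1.67
Subtotal = £129.50; tax = £4.34; total due = £133.84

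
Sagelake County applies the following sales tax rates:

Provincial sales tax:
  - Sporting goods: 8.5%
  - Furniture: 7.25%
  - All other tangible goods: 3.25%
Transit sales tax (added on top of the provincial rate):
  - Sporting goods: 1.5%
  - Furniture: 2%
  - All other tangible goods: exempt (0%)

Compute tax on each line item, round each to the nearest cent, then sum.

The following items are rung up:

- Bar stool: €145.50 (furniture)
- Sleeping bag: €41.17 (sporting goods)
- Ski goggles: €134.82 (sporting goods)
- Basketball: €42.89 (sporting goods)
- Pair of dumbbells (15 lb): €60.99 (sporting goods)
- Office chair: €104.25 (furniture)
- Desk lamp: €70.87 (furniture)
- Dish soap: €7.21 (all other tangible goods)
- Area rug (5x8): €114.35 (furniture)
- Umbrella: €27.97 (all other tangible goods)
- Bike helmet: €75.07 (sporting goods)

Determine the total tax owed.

Bar stool €145.50: furniture → 7.25% + 2% transit = 9.25% → €13.46
Sleeping bag €41.17: sporting goods → 8.5% + 1.5% transit = 10% → €4.12
Ski goggles €134.82: sporting goods → 8.5% + 1.5% transit = 10% → €13.48
Basketball €42.89: sporting goods → 8.5% + 1.5% transit = 10% → €4.29
Pair of dumbbells (15 lb) €60.99: sporting goods → 8.5% + 1.5% transit = 10% → €6.10
Office chair €104.25: furniture → 7.25% + 2% transit = 9.25% → €9.64
Desk lamp €70.87: furniture → 7.25% + 2% transit = 9.25% → €6.56
Dish soap €7.21: all other tangible goods → 3.25% + 0% transit = 3.25% → €0.23
Area rug (5x8) €114.35: furniture → 7.25% + 2% transit = 9.25% → €10.58
Umbrella €27.97: all other tangible goods → 3.25% + 0% transit = 3.25% → €0.91
Bike helmet €75.07: sporting goods → 8.5% + 1.5% transit = 10% → €7.51
Total tax = €13.46 + €4.12 + €13.48 + €4.29 + €6.10 + €9.64 + €6.56 + €0.23 + €10.58 + €0.91 + €7.51 = €76.88

€76.88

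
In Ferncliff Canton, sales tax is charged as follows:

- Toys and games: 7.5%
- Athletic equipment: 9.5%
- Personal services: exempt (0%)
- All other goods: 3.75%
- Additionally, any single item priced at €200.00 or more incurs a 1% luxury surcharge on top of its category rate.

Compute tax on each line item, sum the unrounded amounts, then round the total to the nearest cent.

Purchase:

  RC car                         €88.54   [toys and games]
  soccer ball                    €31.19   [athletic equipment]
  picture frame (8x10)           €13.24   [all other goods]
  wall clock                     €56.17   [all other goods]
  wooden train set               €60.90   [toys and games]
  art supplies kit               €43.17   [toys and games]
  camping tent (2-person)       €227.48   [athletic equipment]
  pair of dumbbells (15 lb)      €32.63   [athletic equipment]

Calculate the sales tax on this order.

€47.00

RC car €88.54: toys and games → 7.5% → €6.6405
Soccer ball €31.19: athletic equipment → 9.5% → €2.96305
Picture frame (8x10) €13.24: all other goods → 3.75% → €0.4965
Wall clock €56.17: all other goods → 3.75% → €2.106375
Wooden train set €60.90: toys and games → 7.5% → €4.5675
Art supplies kit €43.17: toys and games → 7.5% → €3.23775
Camping tent (2-person) €227.48: athletic equipment → 9.5% + 1% surcharge = 10.5% → €23.8854
Pair of dumbbells (15 lb) €32.63: athletic equipment → 9.5% → €3.09985
Unrounded tax sum = €46.996925 → €47.00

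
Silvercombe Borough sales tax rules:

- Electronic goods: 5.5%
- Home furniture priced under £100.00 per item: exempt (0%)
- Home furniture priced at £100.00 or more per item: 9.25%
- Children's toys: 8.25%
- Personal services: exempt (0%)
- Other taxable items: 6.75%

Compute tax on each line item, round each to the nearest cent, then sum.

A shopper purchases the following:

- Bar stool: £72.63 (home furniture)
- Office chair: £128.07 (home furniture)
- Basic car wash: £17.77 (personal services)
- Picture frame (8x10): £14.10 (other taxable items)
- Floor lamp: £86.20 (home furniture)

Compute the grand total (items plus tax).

Bar stool £72.63: home furniture, under £100.00 → 0% → £0.00
Office chair £128.07: home furniture, £100.00 or more → 9.25% → £11.85
Basic car wash £17.77: personal services → 0% → £0.00
Picture frame (8x10) £14.10: other taxable items → 6.75% → £0.95
Floor lamp £86.20: home furniture, under £100.00 → 0% → £0.00
Subtotal = £318.77; tax = £12.80; total due = £331.57

£331.57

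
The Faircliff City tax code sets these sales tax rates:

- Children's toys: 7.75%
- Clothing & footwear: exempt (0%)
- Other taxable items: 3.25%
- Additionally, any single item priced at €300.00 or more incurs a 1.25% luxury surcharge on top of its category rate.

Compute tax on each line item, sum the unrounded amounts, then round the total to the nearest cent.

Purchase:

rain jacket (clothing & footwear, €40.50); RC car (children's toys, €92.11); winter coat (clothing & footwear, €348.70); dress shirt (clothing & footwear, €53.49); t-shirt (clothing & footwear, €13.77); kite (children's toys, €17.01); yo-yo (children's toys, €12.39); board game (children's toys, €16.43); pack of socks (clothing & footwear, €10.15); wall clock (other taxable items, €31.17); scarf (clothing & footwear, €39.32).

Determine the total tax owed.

Rain jacket €40.50: clothing & footwear → 0% → €0.00
RC car €92.11: children's toys → 7.75% → €7.138525
Winter coat €348.70: clothing & footwear → 0% + 1.25% surcharge = 1.25% → €4.35875
Dress shirt €53.49: clothing & footwear → 0% → €0.00
T-shirt €13.77: clothing & footwear → 0% → €0.00
Kite €17.01: children's toys → 7.75% → €1.318275
Yo-yo €12.39: children's toys → 7.75% → €0.960225
Board game €16.43: children's toys → 7.75% → €1.273325
Pack of socks €10.15: clothing & footwear → 0% → €0.00
Wall clock €31.17: other taxable items → 3.25% → €1.013025
Scarf €39.32: clothing & footwear → 0% → €0.00
Unrounded tax sum = €16.062125 → €16.06

€16.06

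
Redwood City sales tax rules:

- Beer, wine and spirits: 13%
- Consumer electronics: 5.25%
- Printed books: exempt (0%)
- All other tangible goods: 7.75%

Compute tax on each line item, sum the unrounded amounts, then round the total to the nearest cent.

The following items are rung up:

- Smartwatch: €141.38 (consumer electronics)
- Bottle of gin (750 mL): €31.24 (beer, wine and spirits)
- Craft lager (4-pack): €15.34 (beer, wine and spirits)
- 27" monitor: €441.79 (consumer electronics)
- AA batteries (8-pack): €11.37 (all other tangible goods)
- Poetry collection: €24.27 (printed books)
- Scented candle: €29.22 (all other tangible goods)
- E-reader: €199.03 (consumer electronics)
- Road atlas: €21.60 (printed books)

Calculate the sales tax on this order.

Smartwatch €141.38: consumer electronics → 5.25% → €7.42245
Bottle of gin (750 mL) €31.24: beer, wine and spirits → 13% → €4.0612
Craft lager (4-pack) €15.34: beer, wine and spirits → 13% → €1.9942
27" monitor €441.79: consumer electronics → 5.25% → €23.193975
AA batteries (8-pack) €11.37: all other tangible goods → 7.75% → €0.881175
Poetry collection €24.27: printed books → 0% → €0.00
Scented candle €29.22: all other tangible goods → 7.75% → €2.26455
E-reader €199.03: consumer electronics → 5.25% → €10.449075
Road atlas €21.60: printed books → 0% → €0.00
Unrounded tax sum = €50.266625 → €50.27

€50.27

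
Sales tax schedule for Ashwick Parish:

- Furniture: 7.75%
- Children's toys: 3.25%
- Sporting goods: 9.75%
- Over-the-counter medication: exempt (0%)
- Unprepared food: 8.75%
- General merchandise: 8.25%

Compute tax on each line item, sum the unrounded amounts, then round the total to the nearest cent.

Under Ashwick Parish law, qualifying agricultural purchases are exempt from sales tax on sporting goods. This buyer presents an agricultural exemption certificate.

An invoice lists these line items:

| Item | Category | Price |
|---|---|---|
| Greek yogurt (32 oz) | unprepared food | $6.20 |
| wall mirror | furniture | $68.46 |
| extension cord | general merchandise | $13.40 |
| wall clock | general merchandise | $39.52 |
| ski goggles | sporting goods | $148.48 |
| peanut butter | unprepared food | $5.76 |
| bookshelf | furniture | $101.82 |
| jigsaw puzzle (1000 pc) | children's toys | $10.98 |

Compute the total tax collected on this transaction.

$18.97

Greek yogurt (32 oz) $6.20: unprepared food → 8.75% → $0.5425
Wall mirror $68.46: furniture → 7.75% → $5.30565
Extension cord $13.40: general merchandise → 8.25% → $1.1055
Wall clock $39.52: general merchandise → 8.25% → $3.2604
Ski goggles $148.48: sporting goods, buyer-exempt → 0% → $0.00
Peanut butter $5.76: unprepared food → 8.75% → $0.504
Bookshelf $101.82: furniture → 7.75% → $7.89105
Jigsaw puzzle (1000 pc) $10.98: children's toys → 3.25% → $0.35685
Unrounded tax sum = $18.96595 → $18.97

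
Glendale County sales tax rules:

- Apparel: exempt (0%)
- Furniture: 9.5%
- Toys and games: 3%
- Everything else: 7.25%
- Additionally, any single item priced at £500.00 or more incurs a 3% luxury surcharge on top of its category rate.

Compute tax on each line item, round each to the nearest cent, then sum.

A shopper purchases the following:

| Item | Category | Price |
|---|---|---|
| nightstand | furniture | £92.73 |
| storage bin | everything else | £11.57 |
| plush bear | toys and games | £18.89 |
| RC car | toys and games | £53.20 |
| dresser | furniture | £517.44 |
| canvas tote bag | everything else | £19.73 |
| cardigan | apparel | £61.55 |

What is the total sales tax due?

£77.93

Nightstand £92.73: furniture → 9.5% → £8.81
Storage bin £11.57: everything else → 7.25% → £0.84
Plush bear £18.89: toys and games → 3% → £0.57
RC car £53.20: toys and games → 3% → £1.60
Dresser £517.44: furniture → 9.5% + 3% surcharge = 12.5% → £64.68
Canvas tote bag £19.73: everything else → 7.25% → £1.43
Cardigan £61.55: apparel → 0% → £0.00
Total tax = £8.81 + £0.84 + £0.57 + £1.60 + £64.68 + £1.43 = £77.93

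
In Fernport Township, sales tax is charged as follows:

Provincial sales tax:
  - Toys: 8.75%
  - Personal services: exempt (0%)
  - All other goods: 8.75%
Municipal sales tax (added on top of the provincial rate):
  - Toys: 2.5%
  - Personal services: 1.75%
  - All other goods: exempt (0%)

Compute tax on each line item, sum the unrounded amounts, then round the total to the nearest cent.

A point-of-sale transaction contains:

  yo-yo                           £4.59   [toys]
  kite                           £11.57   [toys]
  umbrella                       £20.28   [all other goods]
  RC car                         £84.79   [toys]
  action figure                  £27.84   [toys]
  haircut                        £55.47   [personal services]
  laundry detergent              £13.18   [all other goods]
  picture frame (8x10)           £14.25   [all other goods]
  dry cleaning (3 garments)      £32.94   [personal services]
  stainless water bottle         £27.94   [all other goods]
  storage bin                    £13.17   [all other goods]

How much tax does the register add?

Yo-yo £4.59: toys → 8.75% + 2.5% municipal = 11.25% → £0.516375
Kite £11.57: toys → 8.75% + 2.5% municipal = 11.25% → £1.301625
Umbrella £20.28: all other goods → 8.75% + 0% municipal = 8.75% → £1.7745
RC car £84.79: toys → 8.75% + 2.5% municipal = 11.25% → £9.538875
Action figure £27.84: toys → 8.75% + 2.5% municipal = 11.25% → £3.132
Haircut £55.47: personal services → 0% + 1.75% municipal = 1.75% → £0.970725
Laundry detergent £13.18: all other goods → 8.75% + 0% municipal = 8.75% → £1.15325
Picture frame (8x10) £14.25: all other goods → 8.75% + 0% municipal = 8.75% → £1.246875
Dry cleaning (3 garments) £32.94: personal services → 0% + 1.75% municipal = 1.75% → £0.57645
Stainless water bottle £27.94: all other goods → 8.75% + 0% municipal = 8.75% → £2.44475
Storage bin £13.17: all other goods → 8.75% + 0% municipal = 8.75% → £1.152375
Unrounded tax sum = £23.8078 → £23.81

£23.81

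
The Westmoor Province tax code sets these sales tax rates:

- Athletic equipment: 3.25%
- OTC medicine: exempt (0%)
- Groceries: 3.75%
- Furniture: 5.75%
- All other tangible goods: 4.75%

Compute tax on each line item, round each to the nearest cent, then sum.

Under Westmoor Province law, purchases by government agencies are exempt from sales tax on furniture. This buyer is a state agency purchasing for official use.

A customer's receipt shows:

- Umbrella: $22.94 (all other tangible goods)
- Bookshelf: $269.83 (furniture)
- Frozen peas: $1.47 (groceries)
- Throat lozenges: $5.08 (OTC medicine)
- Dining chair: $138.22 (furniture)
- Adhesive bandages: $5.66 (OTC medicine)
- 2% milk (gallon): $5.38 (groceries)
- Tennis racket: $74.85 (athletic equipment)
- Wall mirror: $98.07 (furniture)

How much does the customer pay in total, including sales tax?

$625.28

Umbrella $22.94: all other tangible goods → 4.75% → $1.09
Bookshelf $269.83: furniture, buyer-exempt → 0% → $0.00
Frozen peas $1.47: groceries → 3.75% → $0.06
Throat lozenges $5.08: OTC medicine → 0% → $0.00
Dining chair $138.22: furniture, buyer-exempt → 0% → $0.00
Adhesive bandages $5.66: OTC medicine → 0% → $0.00
2% milk (gallon) $5.38: groceries → 3.75% → $0.20
Tennis racket $74.85: athletic equipment → 3.25% → $2.43
Wall mirror $98.07: furniture, buyer-exempt → 0% → $0.00
Subtotal = $621.50; tax = $3.78; total due = $625.28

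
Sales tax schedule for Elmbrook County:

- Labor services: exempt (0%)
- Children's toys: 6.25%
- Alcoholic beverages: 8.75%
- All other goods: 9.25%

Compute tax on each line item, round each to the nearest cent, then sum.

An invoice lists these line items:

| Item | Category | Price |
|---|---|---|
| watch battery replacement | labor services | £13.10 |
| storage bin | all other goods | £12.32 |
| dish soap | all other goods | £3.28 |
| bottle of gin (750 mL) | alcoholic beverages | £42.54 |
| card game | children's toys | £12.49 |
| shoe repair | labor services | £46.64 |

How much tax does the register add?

Watch battery replacement £13.10: labor services → 0% → £0.00
Storage bin £12.32: all other goods → 9.25% → £1.14
Dish soap £3.28: all other goods → 9.25% → £0.30
Bottle of gin (750 mL) £42.54: alcoholic beverages → 8.75% → £3.72
Card game £12.49: children's toys → 6.25% → £0.78
Shoe repair £46.64: labor services → 0% → £0.00
Total tax = £1.14 + £0.30 + £3.72 + £0.78 = £5.94

£5.94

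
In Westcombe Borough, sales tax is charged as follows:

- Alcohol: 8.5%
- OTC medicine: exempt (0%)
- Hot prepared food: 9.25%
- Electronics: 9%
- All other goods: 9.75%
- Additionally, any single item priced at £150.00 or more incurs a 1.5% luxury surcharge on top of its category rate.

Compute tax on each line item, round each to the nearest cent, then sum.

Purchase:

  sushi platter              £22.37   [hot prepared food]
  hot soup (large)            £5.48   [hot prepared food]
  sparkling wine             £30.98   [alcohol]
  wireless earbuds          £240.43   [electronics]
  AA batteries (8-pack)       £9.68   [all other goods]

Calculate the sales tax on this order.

Sushi platter £22.37: hot prepared food → 9.25% → £2.07
Hot soup (large) £5.48: hot prepared food → 9.25% → £0.51
Sparkling wine £30.98: alcohol → 8.5% → £2.63
Wireless earbuds £240.43: electronics → 9% + 1.5% surcharge = 10.5% → £25.25
AA batteries (8-pack) £9.68: all other goods → 9.75% → £0.94
Total tax = £2.07 + £0.51 + £2.63 + £25.25 + £0.94 = £31.40

£31.40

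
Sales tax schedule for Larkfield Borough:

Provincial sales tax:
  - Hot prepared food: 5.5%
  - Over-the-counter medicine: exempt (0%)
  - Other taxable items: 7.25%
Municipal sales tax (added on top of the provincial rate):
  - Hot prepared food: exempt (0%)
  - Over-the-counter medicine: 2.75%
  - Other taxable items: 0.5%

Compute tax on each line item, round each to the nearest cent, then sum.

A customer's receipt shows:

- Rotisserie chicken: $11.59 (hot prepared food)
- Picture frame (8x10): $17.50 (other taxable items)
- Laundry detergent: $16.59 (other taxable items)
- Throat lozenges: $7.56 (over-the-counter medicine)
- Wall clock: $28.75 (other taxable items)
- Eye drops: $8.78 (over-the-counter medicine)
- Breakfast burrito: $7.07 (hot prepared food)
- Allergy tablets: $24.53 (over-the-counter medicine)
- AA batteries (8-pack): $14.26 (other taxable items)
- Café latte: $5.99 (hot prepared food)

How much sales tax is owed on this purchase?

Rotisserie chicken $11.59: hot prepared food → 5.5% + 0% municipal = 5.5% → $0.64
Picture frame (8x10) $17.50: other taxable items → 7.25% + 0.5% municipal = 7.75% → $1.36
Laundry detergent $16.59: other taxable items → 7.25% + 0.5% municipal = 7.75% → $1.29
Throat lozenges $7.56: over-the-counter medicine → 0% + 2.75% municipal = 2.75% → $0.21
Wall clock $28.75: other taxable items → 7.25% + 0.5% municipal = 7.75% → $2.23
Eye drops $8.78: over-the-counter medicine → 0% + 2.75% municipal = 2.75% → $0.24
Breakfast burrito $7.07: hot prepared food → 5.5% + 0% municipal = 5.5% → $0.39
Allergy tablets $24.53: over-the-counter medicine → 0% + 2.75% municipal = 2.75% → $0.67
AA batteries (8-pack) $14.26: other taxable items → 7.25% + 0.5% municipal = 7.75% → $1.11
Café latte $5.99: hot prepared food → 5.5% + 0% municipal = 5.5% → $0.33
Total tax = $0.64 + $1.36 + $1.29 + $0.21 + $2.23 + $0.24 + $0.39 + $0.67 + $1.11 + $0.33 = $8.47

$8.47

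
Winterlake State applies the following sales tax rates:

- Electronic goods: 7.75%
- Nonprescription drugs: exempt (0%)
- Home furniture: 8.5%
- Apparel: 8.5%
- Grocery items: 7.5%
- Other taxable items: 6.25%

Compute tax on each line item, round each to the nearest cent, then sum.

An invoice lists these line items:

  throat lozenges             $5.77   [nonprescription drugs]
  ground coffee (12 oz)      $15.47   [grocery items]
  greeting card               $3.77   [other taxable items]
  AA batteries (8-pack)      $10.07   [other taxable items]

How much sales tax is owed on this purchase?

$2.03

Throat lozenges $5.77: nonprescription drugs → 0% → $0.00
Ground coffee (12 oz) $15.47: grocery items → 7.5% → $1.16
Greeting card $3.77: other taxable items → 6.25% → $0.24
AA batteries (8-pack) $10.07: other taxable items → 6.25% → $0.63
Total tax = $1.16 + $0.24 + $0.63 = $2.03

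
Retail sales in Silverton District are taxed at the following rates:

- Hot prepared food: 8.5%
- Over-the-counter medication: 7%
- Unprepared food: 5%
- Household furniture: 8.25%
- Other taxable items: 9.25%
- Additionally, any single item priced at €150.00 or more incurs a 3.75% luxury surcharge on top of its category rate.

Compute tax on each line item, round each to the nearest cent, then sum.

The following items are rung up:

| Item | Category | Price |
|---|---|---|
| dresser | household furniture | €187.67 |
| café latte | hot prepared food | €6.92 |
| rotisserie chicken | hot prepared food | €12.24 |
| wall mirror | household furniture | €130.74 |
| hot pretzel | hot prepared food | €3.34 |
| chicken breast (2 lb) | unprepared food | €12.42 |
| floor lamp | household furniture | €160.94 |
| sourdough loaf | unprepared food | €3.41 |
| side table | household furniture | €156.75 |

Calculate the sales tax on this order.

€74.13

Dresser €187.67: household furniture → 8.25% + 3.75% surcharge = 12% → €22.52
Café latte €6.92: hot prepared food → 8.5% → €0.59
Rotisserie chicken €12.24: hot prepared food → 8.5% → €1.04
Wall mirror €130.74: household furniture → 8.25% → €10.79
Hot pretzel €3.34: hot prepared food → 8.5% → €0.28
Chicken breast (2 lb) €12.42: unprepared food → 5% → €0.62
Floor lamp €160.94: household furniture → 8.25% + 3.75% surcharge = 12% → €19.31
Sourdough loaf €3.41: unprepared food → 5% → €0.17
Side table €156.75: household furniture → 8.25% + 3.75% surcharge = 12% → €18.81
Total tax = €22.52 + €0.59 + €1.04 + €10.79 + €0.28 + €0.62 + €19.31 + €0.17 + €18.81 = €74.13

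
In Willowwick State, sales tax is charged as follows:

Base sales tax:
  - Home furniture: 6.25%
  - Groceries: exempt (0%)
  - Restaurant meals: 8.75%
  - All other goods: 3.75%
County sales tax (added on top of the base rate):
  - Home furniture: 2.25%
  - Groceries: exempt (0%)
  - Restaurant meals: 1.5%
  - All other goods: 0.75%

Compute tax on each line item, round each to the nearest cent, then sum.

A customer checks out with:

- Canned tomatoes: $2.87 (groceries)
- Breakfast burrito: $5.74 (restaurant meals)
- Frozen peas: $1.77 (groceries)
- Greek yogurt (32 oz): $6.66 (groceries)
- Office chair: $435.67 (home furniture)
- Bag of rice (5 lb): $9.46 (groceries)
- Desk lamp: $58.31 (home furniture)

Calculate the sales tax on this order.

Canned tomatoes $2.87: groceries → 0% + 0% county = 0% → $0.00
Breakfast burrito $5.74: restaurant meals → 8.75% + 1.5% county = 10.25% → $0.59
Frozen peas $1.77: groceries → 0% + 0% county = 0% → $0.00
Greek yogurt (32 oz) $6.66: groceries → 0% + 0% county = 0% → $0.00
Office chair $435.67: home furniture → 6.25% + 2.25% county = 8.5% → $37.03
Bag of rice (5 lb) $9.46: groceries → 0% + 0% county = 0% → $0.00
Desk lamp $58.31: home furniture → 6.25% + 2.25% county = 8.5% → $4.96
Total tax = $0.59 + $37.03 + $4.96 = $42.58

$42.58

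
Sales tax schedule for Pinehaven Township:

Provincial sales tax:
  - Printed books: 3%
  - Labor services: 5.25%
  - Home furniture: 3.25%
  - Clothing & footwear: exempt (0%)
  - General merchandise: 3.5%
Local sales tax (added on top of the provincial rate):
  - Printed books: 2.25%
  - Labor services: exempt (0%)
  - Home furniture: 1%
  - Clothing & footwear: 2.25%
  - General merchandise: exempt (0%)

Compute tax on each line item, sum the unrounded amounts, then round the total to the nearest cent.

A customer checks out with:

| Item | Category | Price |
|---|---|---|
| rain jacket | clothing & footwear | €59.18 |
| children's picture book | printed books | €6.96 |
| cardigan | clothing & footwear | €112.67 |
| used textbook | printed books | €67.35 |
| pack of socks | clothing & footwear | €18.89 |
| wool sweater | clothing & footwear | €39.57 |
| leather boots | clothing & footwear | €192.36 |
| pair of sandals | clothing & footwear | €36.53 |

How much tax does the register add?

€14.23

Rain jacket €59.18: clothing & footwear → 0% + 2.25% local = 2.25% → €1.33155
Children's picture book €6.96: printed books → 3% + 2.25% local = 5.25% → €0.3654
Cardigan €112.67: clothing & footwear → 0% + 2.25% local = 2.25% → €2.535075
Used textbook €67.35: printed books → 3% + 2.25% local = 5.25% → €3.535875
Pack of socks €18.89: clothing & footwear → 0% + 2.25% local = 2.25% → €0.425025
Wool sweater €39.57: clothing & footwear → 0% + 2.25% local = 2.25% → €0.890325
Leather boots €192.36: clothing & footwear → 0% + 2.25% local = 2.25% → €4.3281
Pair of sandals €36.53: clothing & footwear → 0% + 2.25% local = 2.25% → €0.821925
Unrounded tax sum = €14.233275 → €14.23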